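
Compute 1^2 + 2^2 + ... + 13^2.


This power sum has a closed form given by Faulhaber's formula
sum_{k=1}^{m} k^p = (1 / (p + 1)) * sum_{j=0}^{p} C(p + 1, j) B_j m^(p + 1 - j),
but for small m direct computation is fastest:
1 + 4 + 9 + 16 + 25 + 36 + 49 + 64 + 81 + 100 + 121 + 144 + 169 = 819.

819


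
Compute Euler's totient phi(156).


phi(n) counts integers in [1, n] coprime to n. Using the multiplicative formula phi(n) = n * prod_{p | n} (1 - 1/p):
156 = 2^2 * 3 * 13, so
phi(156) = 156 * (1 - 1/2) * (1 - 1/3) * (1 - 1/13) = 48.

48


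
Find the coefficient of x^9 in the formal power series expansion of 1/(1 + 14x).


Write 1/(1 + c x) = 1/(1 - (-c) x) and apply the geometric-series identity
1/(1 - y) = sum_{k>=0} y^k to get 1/(1 + c x) = sum_{k>=0} (-c)^k x^k.
So the coefficient of x^k is (-c)^k = (-1)^k * c^k.
Here c = 14 and k = 9:
(-14)^9 = -1 * 20661046784 = -20661046784

-20661046784


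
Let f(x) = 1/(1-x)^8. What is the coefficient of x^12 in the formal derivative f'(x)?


Differentiate: d/dx [ 1/(1-x)^r ] = r / (1-x)^(r+1).
Here r = 8, so f'(x) = 8 / (1-x)^9.
The expansion of 1/(1-x)^(r+1) has coefficient of x^n equal to C(n+r, r).
So the coefficient of x^12 in f'(x) is
8 * C(20, 8) = 8 * 125970 = 1007760

1007760


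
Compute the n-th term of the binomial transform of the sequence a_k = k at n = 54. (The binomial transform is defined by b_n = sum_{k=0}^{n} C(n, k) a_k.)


With a_k = k, b_n = sum_{k=0}^{n} C(n, k) k. Using k * C(n, k) = n * C(n-1, k-1) gives b_n = n * sum_{k>=1} C(n-1, k-1) = n * 2^(n-1).
For n = 54: 54 * 2^53 = 54 * 9007199254740992 = 486388759756013568.

486388759756013568


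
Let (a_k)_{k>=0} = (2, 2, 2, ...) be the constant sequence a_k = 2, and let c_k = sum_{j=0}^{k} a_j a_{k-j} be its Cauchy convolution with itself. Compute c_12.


Since a_j = 2 for all j >= 0, the convolution sum becomes
c_k = sum_{j=0}^{k} 2 * 2 = 4 * (k + 1).
Equivalently, the generating function of (a_k) is 2/(1 - x) and its square is 4/(1 - x)^2 = sum_{k>=0} 4(k + 1) x^k.
For k = 12: 4 * 13 = 52.

52


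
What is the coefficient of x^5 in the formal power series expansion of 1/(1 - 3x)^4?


The general identity 1/(1 - c x)^r = sum_{k>=0} c^k C(k + r - 1, r - 1) x^k follows by substituting y = c x into 1/(1 - y)^r = sum_{k>=0} C(k + r - 1, r - 1) y^k.
For c = 3, r = 4, k = 5:
3^5 * C(8, 3) = 243 * 56 = 13608.

13608


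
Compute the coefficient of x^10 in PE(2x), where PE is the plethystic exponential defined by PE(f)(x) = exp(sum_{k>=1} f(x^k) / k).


With f(x) = 2x, the exponent is sum_{k>=1} 2 x^k / k = 2 * (-ln(1 - x)). Exponentiating:
PE(2x) = exp(-2 ln(1 - x)) = 1/(1 - x)^2.
By the negative binomial expansion, [x^n] 1/(1 - x)^2 = C(n + 1, 1).
For n = 10: C(11, 1) = 11.

11


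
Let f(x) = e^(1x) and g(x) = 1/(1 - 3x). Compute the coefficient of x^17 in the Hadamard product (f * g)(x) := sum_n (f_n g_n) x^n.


Expanding: f_k = 1^k/k! (from e^(1x)) and g_k = 3^k (from 1/(1 - 3x)). So the Hadamard coefficient (f * g)_k = 1^k 3^k / k! = (3)^k / k!.
For k = 17: 3^17/17! = 129140163/355687428096000 = 177147/487911424000.

177147/487911424000


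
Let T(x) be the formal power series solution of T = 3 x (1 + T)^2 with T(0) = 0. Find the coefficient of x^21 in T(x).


Apply the Lagrange inversion formula: if T = 3 x * phi(T) with phi(t) = (1 + t)^2, then [x^n] T = 3^n * (1/n) [t^(n-1)] phi(t)^n = 3^n * (1/n) [t^(n-1)] (1 + t)^(2n) = 3^n * (1/n) C(2n, n-1).
Using the identity C(2n, n-1) = C(2n, n) * n / (n+1), the unscaled factor equals C(2n, n) / (n+1) = C_n, the n-th Catalan number.
For n = 21: C_21 = C(42, 21) / 22 = 538257874440/22 = 24466267020.
With the 3^21 = 10460353203 factor, the coefficient is 10460353203 * 24466267020 = 255925794588110265060.

255925794588110265060


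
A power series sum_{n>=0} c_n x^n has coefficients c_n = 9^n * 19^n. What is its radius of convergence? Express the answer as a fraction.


By the root test (Cauchy-Hadamard), the radius is R = 1 / limsup_n |c_n|^(1/n).
Here |c_n|^(1/n) = (9^n * 19^n)^(1/n) = 9 * 19 = 171 for all n.
So R = 1/171 = 1/171.

1/171


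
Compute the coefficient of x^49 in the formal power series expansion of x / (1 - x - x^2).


Let f(x) = sum_{k>=0} a_k x^k. Multiplying f(x) * (1 - x - x^2) = x and matching coefficients gives a_0 = 0, a_1 = 1, and a_k = a_{k-1} + a_{k-2} for k >= 2. These are the Fibonacci numbers F_k.
Iterating from F_0 = 0, F_1 = 1:
F_0=0, F_1=1, F_2=1, F_3=2, F_4=3, F_5=5, F_6=8, F_7=13, F_8=21, F_9=34, ...
F_49 = 7778742049.

7778742049


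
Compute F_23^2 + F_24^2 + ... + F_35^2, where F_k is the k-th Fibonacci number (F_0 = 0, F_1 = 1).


There is a standard identity sum_{k=0}^{N} F_k^2 = F_N * F_{N+1} (proved inductively from the telescoping relation F_k^2 = F_k F_{k+1} - F_{k-1} F_k). Then
sum_{k=23}^{35} F_k^2 = F_35 F_36 - F_22 F_23.
Computing: F_35 = 9227465, F_36 = 14930352, F_22 = 17711, F_23 = 28657.
Sum = 9227465 * 14930352 - 17711 * 28657 = 137768792973553.

137768792973553


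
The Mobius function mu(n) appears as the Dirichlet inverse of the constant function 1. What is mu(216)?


216 has a squared prime factor, so mu(216) = 0.
Factorization reveals a repeated prime.

0


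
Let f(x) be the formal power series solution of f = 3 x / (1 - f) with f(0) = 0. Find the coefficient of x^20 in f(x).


Apply Lagrange inversion: f = 3 x * phi(f) with phi(t) = 1/(1 - t), so
[x^n] f = 3^n * (1/n) [t^(n-1)] phi(t)^n = 3^n * (1/n) [t^(n-1)] (1 - t)^(-n) = 3^n * (1/n) C(2n - 2, n - 1) = 3^n * C_{n-1}.
For n = 20: C_19 = C(38, 19) / 20 = 35345263800/20 = 1767263190.
With the 3^20 = 3486784401 factor, the coefficient is 3486784401 * 1767263190 = 6162065723353499190.

6162065723353499190


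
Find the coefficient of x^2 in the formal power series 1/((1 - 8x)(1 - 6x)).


By partial fractions or Cauchy convolution:
The coefficient equals sum_{k=0}^{2} 8^k * 6^(2-k).
= 148

148


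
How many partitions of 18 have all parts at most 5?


Using the generating function (1-x)^(-1)(1-x^2)^(-1)...(1-x^5)^(-1),
the coefficient of x^18 counts these restricted partitions.
Result = 141

141


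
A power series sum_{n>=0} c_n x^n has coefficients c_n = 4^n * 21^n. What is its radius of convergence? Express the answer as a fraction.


By the root test (Cauchy-Hadamard), the radius is R = 1 / limsup_n |c_n|^(1/n).
Here |c_n|^(1/n) = (4^n * 21^n)^(1/n) = 4 * 21 = 84 for all n.
So R = 1/84 = 1/84.

1/84


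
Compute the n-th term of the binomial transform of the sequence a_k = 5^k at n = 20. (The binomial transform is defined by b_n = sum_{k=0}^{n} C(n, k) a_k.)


With a_k = 5^k, b_n = sum_{k=0}^{n} C(n, k) 5^k = (1 + 5)^n by the binomial theorem.
For n = 20: (1 + 5)^20 = 6^20 = 3656158440062976.

3656158440062976


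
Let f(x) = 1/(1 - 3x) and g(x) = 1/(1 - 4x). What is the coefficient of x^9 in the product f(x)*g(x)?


The coefficient of x^n in f*g is the Cauchy product: sum_{k=0}^{n} a^k * b^(n-k).
With a=3, b=4, n=9:
sum_{k=0}^{9} 3^k * 4^(9-k)
= 989527

989527


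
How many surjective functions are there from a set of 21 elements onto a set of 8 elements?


By inclusion-exclusion on which target elements are missed, the number of surjections from an n-set onto a k-set is
surj(n, k) = sum_{j=0}^{k} (-1)^j C(k, j) (k - j)^n.
Equivalently surj(n, k) = k! * S(n, k), where S(n, k) is the Stirling number of the second kind.
For n = 21, k = 8:
S(21, 8) = 132511015347084, so
surj = 8! * 132511015347084 = 40320 * 132511015347084 = 5342844138794426880.

5342844138794426880


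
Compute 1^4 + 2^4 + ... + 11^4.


This power sum has a closed form given by Faulhaber's formula
sum_{k=1}^{m} k^p = (1 / (p + 1)) * sum_{j=0}^{p} C(p + 1, j) B_j m^(p + 1 - j),
but for small m direct computation is fastest:
1 + 16 + 81 + 256 + 625 + 1296 + 2401 + 4096 + 6561 + 10000 + 14641 = 39974.

39974


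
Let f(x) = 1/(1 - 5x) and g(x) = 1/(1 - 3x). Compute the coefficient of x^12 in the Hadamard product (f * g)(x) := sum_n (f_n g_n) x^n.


f has coefficients f_k = 5^k and g has coefficients g_k = 3^k, so the Hadamard product has coefficient (f*g)_k = 5^k * 3^k = 15^k.
For k = 12: 15^12 = 129746337890625.

129746337890625


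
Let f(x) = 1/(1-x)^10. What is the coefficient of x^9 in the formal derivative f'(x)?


Differentiate: d/dx [ 1/(1-x)^r ] = r / (1-x)^(r+1).
Here r = 10, so f'(x) = 10 / (1-x)^11.
The expansion of 1/(1-x)^(r+1) has coefficient of x^n equal to C(n+r, r).
So the coefficient of x^9 in f'(x) is
10 * C(19, 10) = 10 * 92378 = 923780

923780


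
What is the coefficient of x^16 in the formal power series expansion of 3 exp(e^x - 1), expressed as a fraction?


exp(e^x - 1) is the exponential generating function for the Bell numbers Bell_k: exp(e^x - 1) = sum_{k>=0} Bell_k x^k / k!.
So the coefficient of x^16 in 3 exp(e^x - 1) is 3 Bell_16 / 16!.
Computing: Bell_16 = 10480142147 and 16! = 20922789888000, giving
3 * 10480142147/20922789888000 = 10480142147/6974263296000.

10480142147/6974263296000


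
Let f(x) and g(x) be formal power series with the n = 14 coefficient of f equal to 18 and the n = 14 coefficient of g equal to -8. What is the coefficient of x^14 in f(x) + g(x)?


Addition of formal power series is termwise.
The coefficient of x^14 in f + g = 18 + -8
= 10

10


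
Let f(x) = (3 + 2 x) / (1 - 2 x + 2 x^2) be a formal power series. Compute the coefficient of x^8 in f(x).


Write f(x) = sum_{k>=0} a_k x^k. Multiplying both sides by 1 - 2 x + 2 x^2 gives
(1 - 2 x + 2 x^2) sum_{k>=0} a_k x^k = 3 + 2 x.
Matching coefficients:
 x^0: a_0 = 3
 x^1: a_1 - 2 a_0 = 2  =>  a_1 = 2*3 + 2 = 8
 x^k (k >= 2): a_k = 2 a_{k-1} - 2 a_{k-2}.
Iterating: a_2 = 10, a_3 = 4, a_4 = -12, a_5 = -32, a_6 = -40, a_7 = -16, a_8 = 48.
So the coefficient of x^8 is 48.

48


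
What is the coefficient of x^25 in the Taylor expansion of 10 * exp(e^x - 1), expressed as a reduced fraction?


exp(e^x - 1) = sum_{k>=0} Bell_k x^k / k!, where Bell_k is the k-th Bell number.
So the coefficient of x^25 is 10 * Bell_25 / 25!.
Computing: Bell_25 = 4638590332229999353 and 25! = 15511210043330985984000000, giving
10 * 4638590332229999353/15511210043330985984000000 = 356814640940769181/119317000333315276800000.

356814640940769181/119317000333315276800000


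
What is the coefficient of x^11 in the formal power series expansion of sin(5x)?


The Maclaurin series is sin(t) = sum_{k>=0} (-1)^k t^(2k+1) / (2k+1)!, so substituting t = 5x, only odd powers of x are nonzero, with coefficient of x^(2k+1) equal to (-1)^k 5^(2k+1) / (2k+1)!.
Write 11 = 2*5 + 1, giving the coefficient (-1)^5 * 5^11 / 11! = -48828125/39916800 = -1953125/1596672.

-1953125/1596672


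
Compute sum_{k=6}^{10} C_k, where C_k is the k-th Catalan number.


C_6 through C_10: 132, 429, 1430, 4862, 16796
Sum = 132 + 429 + 1430 + 4862 + 16796
= 23649

23649


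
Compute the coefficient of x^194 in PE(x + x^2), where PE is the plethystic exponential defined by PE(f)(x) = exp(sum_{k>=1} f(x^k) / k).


With f(x) = x + x^2, the exponent is sum_{k>=1} (x^k + x^(2k)) / k = -ln(1 - x) - ln(1 - x^2). Exponentiating:
PE(x + x^2) = 1 / ((1 - x)(1 - x^2)).
This is the generating function for partitions of n into parts of size 1 or 2. The number of 2's can be any j in 0..97, and the rest are 1's, so
[x^194] = floor(194/2) + 1 = 98.

98


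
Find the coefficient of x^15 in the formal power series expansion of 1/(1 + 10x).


Write 1/(1 + c x) = 1/(1 - (-c) x) and apply the geometric-series identity
1/(1 - y) = sum_{k>=0} y^k to get 1/(1 + c x) = sum_{k>=0} (-c)^k x^k.
So the coefficient of x^k is (-c)^k = (-1)^k * c^k.
Here c = 10 and k = 15:
(-10)^15 = -1 * 1000000000000000 = -1000000000000000

-1000000000000000


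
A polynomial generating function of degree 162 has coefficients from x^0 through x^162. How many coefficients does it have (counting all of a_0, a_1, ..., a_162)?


A polynomial of degree 162 takes the form a_0 + a_1 x + ... + a_162 x^162.
The number of coefficients is 162 + 1 = 163.

163


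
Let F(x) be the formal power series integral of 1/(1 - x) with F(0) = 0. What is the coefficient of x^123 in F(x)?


1/(1 - x) = sum_{k>=0} x^k. Integrating termwise and using F(0) = 0 gives
F(x) = sum_{k>=0} x^(k+1) / (k+1) = sum_{m>=1} x^m / m = -ln(1 - x).
So the coefficient of x^123 is 1/123 = 1/123.

1/123


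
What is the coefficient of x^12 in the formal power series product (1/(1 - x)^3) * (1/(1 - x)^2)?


Combine the factors: (1/(1 - x)^3) * (1/(1 - x)^2) = 1/(1 - x)^5.
Then use 1/(1 - x)^r = sum_{k>=0} C(k + r - 1, r - 1) x^k with r = 5 and k = 12:
C(16, 4) = 1820.

1820


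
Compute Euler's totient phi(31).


phi(n) counts integers in [1, n] coprime to n. Using the multiplicative formula phi(n) = n * prod_{p | n} (1 - 1/p):
31 = 31, so
phi(31) = 31 * (1 - 1/31) = 30.

30


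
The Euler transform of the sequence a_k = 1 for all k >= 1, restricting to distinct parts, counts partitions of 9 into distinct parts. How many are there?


Partitions of 9 into distinct parts can be computed via generating function.
Product (1+x)(1+x^2)(1+x^3)...
The coefficient of x^9 = 8

8


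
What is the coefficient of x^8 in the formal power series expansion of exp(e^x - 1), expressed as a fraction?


exp(e^x - 1) is the exponential generating function for the Bell numbers Bell_k: exp(e^x - 1) = sum_{k>=0} Bell_k x^k / k!.
So the coefficient of x^8 in exp(e^x - 1) is Bell_8 / 8!.
Computing: Bell_8 = 4140 and 8! = 40320, giving
4140/40320 = 23/224.

23/224


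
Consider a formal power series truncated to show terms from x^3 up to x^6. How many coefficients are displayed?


From x^3 to x^6 inclusive, the count is 6 - 3 + 1 = 4.

4


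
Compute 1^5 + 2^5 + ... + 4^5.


This power sum has a closed form given by Faulhaber's formula
sum_{k=1}^{m} k^p = (1 / (p + 1)) * sum_{j=0}^{p} C(p + 1, j) B_j m^(p + 1 - j),
but for small m direct computation is fastest:
1 + 32 + 243 + 1024 = 1300.

1300


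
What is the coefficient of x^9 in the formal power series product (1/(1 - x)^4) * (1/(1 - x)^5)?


Combine the factors: (1/(1 - x)^4) * (1/(1 - x)^5) = 1/(1 - x)^9.
Then use 1/(1 - x)^r = sum_{k>=0} C(k + r - 1, r - 1) x^k with r = 9 and k = 9:
C(17, 8) = 24310.

24310


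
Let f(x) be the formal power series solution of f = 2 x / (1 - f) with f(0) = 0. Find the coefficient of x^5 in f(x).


Apply Lagrange inversion: f = 2 x * phi(f) with phi(t) = 1/(1 - t), so
[x^n] f = 2^n * (1/n) [t^(n-1)] phi(t)^n = 2^n * (1/n) [t^(n-1)] (1 - t)^(-n) = 2^n * (1/n) C(2n - 2, n - 1) = 2^n * C_{n-1}.
For n = 5: C_4 = C(8, 4) / 5 = 70/5 = 14.
With the 2^5 = 32 factor, the coefficient is 32 * 14 = 448.

448


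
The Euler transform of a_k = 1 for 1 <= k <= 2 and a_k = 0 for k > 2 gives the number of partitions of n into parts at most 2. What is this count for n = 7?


Partitions of 7 into parts at most 2:
Using generating function (1-x)^(-1)(1-x^2)^(-1),
the coefficient of x^7 = 4

4


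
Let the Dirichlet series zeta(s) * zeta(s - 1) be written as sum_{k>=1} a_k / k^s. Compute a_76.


Convolution gives a_k = sum_{d | k} d * 1 = sum_{d | k} d = sigma(k), the sum of positive divisors of k.
For k = 76, the divisors are 1, 2, 4, 19, 38, 76, so
sigma(76) = 1 + 2 + 4 + 19 + 38 + 76 = 140.

140


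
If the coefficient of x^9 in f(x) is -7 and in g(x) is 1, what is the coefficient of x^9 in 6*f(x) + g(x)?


Scalar multiplication scales coefficients: 6 * -7 = -42.
Then add the g coefficient: -42 + 1
= -41

-41


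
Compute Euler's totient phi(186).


phi(n) counts integers in [1, n] coprime to n. Using the multiplicative formula phi(n) = n * prod_{p | n} (1 - 1/p):
186 = 2 * 3 * 31, so
phi(186) = 186 * (1 - 1/2) * (1 - 1/3) * (1 - 1/31) = 60.

60


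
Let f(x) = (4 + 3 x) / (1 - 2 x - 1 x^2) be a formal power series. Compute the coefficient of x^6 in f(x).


Write f(x) = sum_{k>=0} a_k x^k. Multiplying both sides by 1 - 2 x - 1 x^2 gives
(1 - 2 x - 1 x^2) sum_{k>=0} a_k x^k = 4 + 3 x.
Matching coefficients:
 x^0: a_0 = 4
 x^1: a_1 - 2 a_0 = 3  =>  a_1 = 2*4 + 3 = 11
 x^k (k >= 2): a_k = 2 a_{k-1} + 1 a_{k-2}.
Iterating: a_2 = 26, a_3 = 63, a_4 = 152, a_5 = 367, a_6 = 886.
So the coefficient of x^6 is 886.

886


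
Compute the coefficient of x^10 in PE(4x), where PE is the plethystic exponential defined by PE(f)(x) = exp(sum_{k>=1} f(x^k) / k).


With f(x) = 4x, the exponent is sum_{k>=1} 4 x^k / k = 4 * (-ln(1 - x)). Exponentiating:
PE(4x) = exp(-4 ln(1 - x)) = 1/(1 - x)^4.
By the negative binomial expansion, [x^n] 1/(1 - x)^4 = C(n + 3, 3).
For n = 10: C(13, 3) = 286.

286


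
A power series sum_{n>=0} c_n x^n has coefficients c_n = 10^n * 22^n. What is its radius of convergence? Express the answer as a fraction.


By the root test (Cauchy-Hadamard), the radius is R = 1 / limsup_n |c_n|^(1/n).
Here |c_n|^(1/n) = (10^n * 22^n)^(1/n) = 10 * 22 = 220 for all n.
So R = 1/220 = 1/220.

1/220


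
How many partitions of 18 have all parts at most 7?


Using the generating function (1-x)^(-1)(1-x^2)^(-1)...(1-x^7)^(-1),
the coefficient of x^18 counts these restricted partitions.
Result = 248

248


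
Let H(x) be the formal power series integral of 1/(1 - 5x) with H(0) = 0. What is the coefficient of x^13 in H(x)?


1/(1 - 5x) = sum_{k>=0} 5^k x^k. Integrating termwise with H(0) = 0:
H(x) = sum_{k>=0} 5^k x^(k+1) / (k+1) = sum_{m>=1} 5^(m-1) x^m / m.
For m = 13: 5^12/13 = 244140625/13 = 244140625/13.

244140625/13


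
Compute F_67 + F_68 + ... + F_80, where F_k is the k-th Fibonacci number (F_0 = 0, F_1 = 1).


Use the identity sum_{k=0}^{N} F_k = F_{N+2} - 1 (which follows from F_{k+2} - F_{k+1} = F_k). Then
sum_{k=67}^{80} F_k = (F_{82} - 1) - (F_{68} - 1) = F_{82} - F_{68}.
Computing: F_{82} = 61305790721611591, F_{68} = 72723460248141, so
Sum = 61305790721611591 - 72723460248141 = 61233067261363450.

61233067261363450


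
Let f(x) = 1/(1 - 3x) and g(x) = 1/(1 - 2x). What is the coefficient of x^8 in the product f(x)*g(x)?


The coefficient of x^n in f*g is the Cauchy product: sum_{k=0}^{n} a^k * b^(n-k).
With a=3, b=2, n=8:
sum_{k=0}^{8} 3^k * 2^(8-k)
= 19171

19171


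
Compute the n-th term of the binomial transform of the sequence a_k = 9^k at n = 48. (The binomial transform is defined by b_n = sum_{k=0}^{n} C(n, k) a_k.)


With a_k = 9^k, b_n = sum_{k=0}^{n} C(n, k) 9^k = (1 + 9)^n by the binomial theorem.
For n = 48: (1 + 9)^48 = 10^48 = 1000000000000000000000000000000000000000000000000.

1000000000000000000000000000000000000000000000000


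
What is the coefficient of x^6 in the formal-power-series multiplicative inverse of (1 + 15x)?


The inverse is 1/(1 + 15x). Apply the geometric identity 1/(1 - y) = sum_{k>=0} y^k with y = -15x:
1/(1 + 15x) = sum_{k>=0} (-15)^k x^k.
So the coefficient of x^6 is (-15)^6 = 11390625.

11390625


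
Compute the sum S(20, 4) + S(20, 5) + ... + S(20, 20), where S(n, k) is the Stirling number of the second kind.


By definition, S(n, k) counts partitions of an n-set into exactly k nonempty blocks.
Computing row n = 20 for k = 4..20:
S(20, k): 45232115901, 749206090500, 4306078895384, 11143554045652, 15170932662679, 12011282644725, 5917584964655, 1900842429486, 411016633391, 61068660380, 6302524580, 452329200, 22350954, 741285, 15675, 190, 1
Sum = 51723577104638.

51723577104638


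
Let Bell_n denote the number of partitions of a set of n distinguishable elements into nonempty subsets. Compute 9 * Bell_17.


Bell_17 can be computed from the Bell triangle or from Dobinski's identity Bell_n = (1/e) * sum_{k>=0} k^n / k!.
Computing Bell_17 = 82864869804.
Then 9 * 82864869804 = 745783828236.

745783828236


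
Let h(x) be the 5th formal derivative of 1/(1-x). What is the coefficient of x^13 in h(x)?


Differentiating 5 times: d^5/dx^5 [1/(1-x)] = 5!/(1-x)^6.
The expansion 1/(1-x)^6 = sum_{k>=0} C(k+5, 5) x^k, so the coefficient of x^n in 5!/(1-x)^6 is 5! * C(n+5, 5).
For n = 13: 120 * C(18, 5) = 120 * 8568 = 1028160

1028160


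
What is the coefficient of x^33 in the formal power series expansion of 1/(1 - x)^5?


The negative binomial / multiset identity is
1/(1 - x)^r = sum_{k>=0} C(k + r - 1, r - 1) x^k.
Here r = 5 and k = 33, so the coefficient is
C(33 + 4, 4) = C(37, 4)
= 66045

66045


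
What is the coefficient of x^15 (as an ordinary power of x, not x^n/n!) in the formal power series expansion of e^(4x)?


The exponential series is e^y = sum_{k>=0} y^k / k!. Substituting y = 4x gives
e^(4x) = sum_{k>=0} 4^k x^k / k!.
So the coefficient of x^n is a^n/n! with a = 4, n = 15:
4^15 / 15! = 1073741824/1307674368000 = 524288/638512875

524288/638512875


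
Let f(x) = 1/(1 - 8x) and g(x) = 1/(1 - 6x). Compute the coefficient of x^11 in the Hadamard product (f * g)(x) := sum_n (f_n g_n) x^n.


f has coefficients f_k = 8^k and g has coefficients g_k = 6^k, so the Hadamard product has coefficient (f*g)_k = 8^k * 6^k = 48^k.
For k = 11: 48^11 = 3116402981210161152.

3116402981210161152


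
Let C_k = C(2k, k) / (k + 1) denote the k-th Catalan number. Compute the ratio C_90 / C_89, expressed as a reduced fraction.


Using C_k = (2k)! / (k! (k+1)!), the ratio C_{k+1}/C_k simplifies to
C_{k+1}/C_k = [(2k+2)! / ((k+1)! (k+2)!)] * [k! (k+1)! / (2k)!]
 = (2k+2)(2k+1) / ((k+1)(k+2)) = 2(2k+1) / (k+2).
For k = 89: 2(2*89 + 1) / (89 + 2) = 358/91 = 358/91.

358/91


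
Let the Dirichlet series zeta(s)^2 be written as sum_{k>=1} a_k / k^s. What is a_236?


The Dirichlet convolution of the constant function 1 with itself gives (1 * 1)(k) = sum_{d | k} 1 = d(k), the number of positive divisors of k.
Since zeta(s) = sum_{k>=1} 1/k^s, we have zeta(s)^2 = sum_{k>=1} d(k)/k^s, so a_k = d(k).
For k = 236: the divisors are 1, 2, 4, 59, 118, 236.
Count = 6.

6


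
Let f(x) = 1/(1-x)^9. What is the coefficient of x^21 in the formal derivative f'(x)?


Differentiate: d/dx [ 1/(1-x)^r ] = r / (1-x)^(r+1).
Here r = 9, so f'(x) = 9 / (1-x)^10.
The expansion of 1/(1-x)^(r+1) has coefficient of x^n equal to C(n+r, r).
So the coefficient of x^21 in f'(x) is
9 * C(30, 9) = 9 * 14307150 = 128764350

128764350


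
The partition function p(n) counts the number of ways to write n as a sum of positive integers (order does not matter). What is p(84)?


Using the generating function prod_{k>=1} 1/(1-x^k), we compute p(84).
By dynamic programming over parts 1 through 84:
p(84) = 26543660

26543660


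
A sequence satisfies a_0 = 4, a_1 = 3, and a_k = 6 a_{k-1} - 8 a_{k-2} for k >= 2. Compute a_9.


The characteristic equation is t^2 - 6 t + 8 = 0, with roots r_1 = 4 and r_2 = 2 (so c_1 = r_1 + r_2, c_2 = -r_1 r_2 as required).
One can use the closed form a_n = A r_1^n + B r_2^n, but direct iteration is more reliable:
a_0 = 4, a_1 = 3, a_2 = -14, a_3 = -108, a_4 = -536, a_5 = -2352, a_6 = -9824, a_7 = -40128, a_8 = -162176, a_9 = -652032.
So a_9 = -652032.

-652032


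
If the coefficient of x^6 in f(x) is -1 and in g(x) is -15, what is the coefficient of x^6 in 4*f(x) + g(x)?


Scalar multiplication scales coefficients: 4 * -1 = -4.
Then add the g coefficient: -4 + -15
= -19

-19


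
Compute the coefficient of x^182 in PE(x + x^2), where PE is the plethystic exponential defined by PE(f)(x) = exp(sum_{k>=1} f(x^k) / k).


With f(x) = x + x^2, the exponent is sum_{k>=1} (x^k + x^(2k)) / k = -ln(1 - x) - ln(1 - x^2). Exponentiating:
PE(x + x^2) = 1 / ((1 - x)(1 - x^2)).
This is the generating function for partitions of n into parts of size 1 or 2. The number of 2's can be any j in 0..91, and the rest are 1's, so
[x^182] = floor(182/2) + 1 = 92.

92


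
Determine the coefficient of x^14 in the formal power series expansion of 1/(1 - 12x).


The geometric series identity gives 1/(1 - c x) = sum_{k>=0} c^k x^k, so the coefficient of x^k is c^k.
Here c = 12 and k = 14.
Computing: 12^14 = 1283918464548864

1283918464548864


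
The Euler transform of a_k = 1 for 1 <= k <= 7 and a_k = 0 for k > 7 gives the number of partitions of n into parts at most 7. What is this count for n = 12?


Partitions of 12 into parts at most 7:
Using generating function (1-x)^(-1)(1-x^2)^(-1)...(1-x^7)^(-1),
the coefficient of x^12 = 65

65


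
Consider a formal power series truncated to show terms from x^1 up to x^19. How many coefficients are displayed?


From x^1 to x^19 inclusive, the count is 19 - 1 + 1 = 19.

19


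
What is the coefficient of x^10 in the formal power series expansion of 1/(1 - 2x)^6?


The general identity 1/(1 - c x)^r = sum_{k>=0} c^k C(k + r - 1, r - 1) x^k follows by substituting y = c x into 1/(1 - y)^r = sum_{k>=0} C(k + r - 1, r - 1) y^k.
For c = 2, r = 6, k = 10:
2^10 * C(15, 5) = 1024 * 3003 = 3075072.

3075072


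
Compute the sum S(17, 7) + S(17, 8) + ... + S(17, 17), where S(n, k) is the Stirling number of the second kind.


By definition, S(n, k) counts partitions of an n-set into exactly k nonempty blocks.
Computing row n = 17 for k = 7..17:
S(17, k): 25708104786, 20415995028, 9528822303, 2758334150, 512060978, 62022324, 4910178, 249900, 7820, 136, 1
Sum = 58990507604.

58990507604


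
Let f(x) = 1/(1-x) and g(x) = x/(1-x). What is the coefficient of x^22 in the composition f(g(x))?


First simplify the composition: f(g(x)) = 1/(1 - x/(1-x)) = (1-x)/((1-x) - x) = (1-x)/(1-2x).
Now extract the coefficient. Write (1-x)/(1-2x) = 1/(1-2x) - x/(1-2x).
The coefficient of x^n in 1/(1-2x) is 2^n, and in x/(1-2x) is 2^(n-1) (for n >= 1).
So the coefficient of x^22 is 2^22 - 2^21 = 4194304 - 2097152 = 2097152.

2097152


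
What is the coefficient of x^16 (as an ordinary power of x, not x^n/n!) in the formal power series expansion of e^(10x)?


The exponential series is e^y = sum_{k>=0} y^k / k!. Substituting y = 10x gives
e^(10x) = sum_{k>=0} 10^k x^k / k!.
So the coefficient of x^n is a^n/n! with a = 10, n = 16:
10^16 / 16! = 10000000000000000/20922789888000 = 2441406250/5108103

2441406250/5108103


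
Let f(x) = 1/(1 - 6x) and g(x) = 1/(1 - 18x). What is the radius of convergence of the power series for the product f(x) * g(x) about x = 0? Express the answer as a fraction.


The radius of 1/(1 - 6x) is 1/6 (nearest singularity at x = 1/6), and the radius of 1/(1 - 18x) is 1/18.
The product f(x)*g(x) = 1/((1 - 6x)(1 - 18x)) has singularities at both 1/6 and 1/18, so its radius of convergence is the distance to the nearest one:
min(1/6, 1/18) = 1/18.

1/18


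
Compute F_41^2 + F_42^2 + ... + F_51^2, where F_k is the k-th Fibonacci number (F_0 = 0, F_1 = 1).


There is a standard identity sum_{k=0}^{N} F_k^2 = F_N * F_{N+1} (proved inductively from the telescoping relation F_k^2 = F_k F_{k+1} - F_{k-1} F_k). Then
sum_{k=41}^{51} F_k^2 = F_51 F_52 - F_40 F_41.
Computing: F_51 = 20365011074, F_52 = 32951280099, F_40 = 102334155, F_41 = 165580141.
Sum = 20365011074 * 32951280099 - 102334155 * 165580141 = 671036239614796800471.

671036239614796800471


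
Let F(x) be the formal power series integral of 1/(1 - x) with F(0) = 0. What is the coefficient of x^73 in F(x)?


1/(1 - x) = sum_{k>=0} x^k. Integrating termwise and using F(0) = 0 gives
F(x) = sum_{k>=0} x^(k+1) / (k+1) = sum_{m>=1} x^m / m = -ln(1 - x).
So the coefficient of x^73 is 1/73 = 1/73.

1/73


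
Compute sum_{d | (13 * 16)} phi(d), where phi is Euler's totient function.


First, 13 * 16 = 208. One classical identity is sum_{d | n} phi(d) = n (each k in [1, n] has a unique gcd with n, and among the k's with gcd(k, n) = n/d there are phi(d) of them). So the sum equals 208. We also verify directly:
Divisors of 208: 1, 2, 4, 8, 13, 16, 26, 52, 104, 208.
phi values: 1, 1, 2, 4, 12, 8, 12, 24, 48, 96.
Sum = 208.

208


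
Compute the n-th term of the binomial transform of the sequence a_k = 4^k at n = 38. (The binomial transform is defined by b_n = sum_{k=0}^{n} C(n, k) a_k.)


With a_k = 4^k, b_n = sum_{k=0}^{n} C(n, k) 4^k = (1 + 4)^n by the binomial theorem.
For n = 38: (1 + 4)^38 = 5^38 = 363797880709171295166015625.

363797880709171295166015625


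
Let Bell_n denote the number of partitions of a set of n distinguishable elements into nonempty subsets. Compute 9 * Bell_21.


Bell_21 can be computed from the Bell triangle or from Dobinski's identity Bell_n = (1/e) * sum_{k>=0} k^n / k!.
Computing Bell_21 = 474869816156751.
Then 9 * 474869816156751 = 4273828345410759.

4273828345410759


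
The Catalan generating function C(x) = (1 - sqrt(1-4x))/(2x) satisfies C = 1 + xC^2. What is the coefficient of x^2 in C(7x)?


Substituting x -> 7x scales the n-th coefficient by 7^n, so [x^2] C(7x) = 7^2 * C_2.
C_2 = C(2*2, 2)/(3) = 6/3 = 2.
So 7^2 * 2 = 49 * 2 = 98.

98


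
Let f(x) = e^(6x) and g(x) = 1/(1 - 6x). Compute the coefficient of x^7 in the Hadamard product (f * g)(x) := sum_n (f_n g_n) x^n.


Expanding: f_k = 6^k/k! (from e^(6x)) and g_k = 6^k (from 1/(1 - 6x)). So the Hadamard coefficient (f * g)_k = 6^k 6^k / k! = (36)^k / k!.
For k = 7: 36^7/7! = 78364164096/5040 = 544195584/35.

544195584/35


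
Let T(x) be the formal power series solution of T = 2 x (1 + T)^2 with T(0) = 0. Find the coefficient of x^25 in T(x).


Apply the Lagrange inversion formula: if T = 2 x * phi(T) with phi(t) = (1 + t)^2, then [x^n] T = 2^n * (1/n) [t^(n-1)] phi(t)^n = 2^n * (1/n) [t^(n-1)] (1 + t)^(2n) = 2^n * (1/n) C(2n, n-1).
Using the identity C(2n, n-1) = C(2n, n) * n / (n+1), the unscaled factor equals C(2n, n) / (n+1) = C_n, the n-th Catalan number.
For n = 25: C_25 = C(50, 25) / 26 = 126410606437752/26 = 4861946401452.
With the 2^25 = 33554432 factor, the coefficient is 33554432 * 4861946401452 = 163139849915165835264.

163139849915165835264


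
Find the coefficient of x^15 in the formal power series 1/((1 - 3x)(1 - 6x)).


By partial fractions or Cauchy convolution:
The coefficient equals sum_{k=0}^{15} 3^k * 6^(15-k).
= 940355620245

940355620245


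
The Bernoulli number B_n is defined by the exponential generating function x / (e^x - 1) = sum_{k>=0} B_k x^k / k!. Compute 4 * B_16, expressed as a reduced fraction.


Bernoulli numbers can also be computed recursively via B_0 = 1 and sum_{j=0}^{m} C(m+1, j) B_j = 0 for m >= 1. Odd-index Bernoulli numbers vanish for k >= 3.
Computing B_16 = -3617/510, so 4 * B_16 = 4 * -3617/510 = -7234/255.

-7234/255


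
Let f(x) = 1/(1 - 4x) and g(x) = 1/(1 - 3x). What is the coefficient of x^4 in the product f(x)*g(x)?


The coefficient of x^n in f*g is the Cauchy product: sum_{k=0}^{n} a^k * b^(n-k).
With a=4, b=3, n=4:
sum_{k=0}^{4} 4^k * 3^(4-k)
= 781

781


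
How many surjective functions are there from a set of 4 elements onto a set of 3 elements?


By inclusion-exclusion on which target elements are missed, the number of surjections from an n-set onto a k-set is
surj(n, k) = sum_{j=0}^{k} (-1)^j C(k, j) (k - j)^n.
Equivalently surj(n, k) = k! * S(n, k), where S(n, k) is the Stirling number of the second kind.
For n = 4, k = 3:
S(4, 3) = 6, so
surj = 3! * 6 = 6 * 6 = 36.

36


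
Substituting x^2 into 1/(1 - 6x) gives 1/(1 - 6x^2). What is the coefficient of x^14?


The coefficient of x^(2m) in 1/(1 - 6x^2) is 6^m.
With n = 14 = 2*7, the coefficient is 6^7 = 279936.

279936


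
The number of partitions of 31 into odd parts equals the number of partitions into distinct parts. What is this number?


Computing partitions of 31 into odd parts (1, 3, 5, ...):
Using the generating function prod_{k>=0} 1/(1-x^(2k+1)),
the count is 340

340


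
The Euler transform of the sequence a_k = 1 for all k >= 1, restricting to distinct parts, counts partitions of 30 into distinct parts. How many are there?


Partitions of 30 into distinct parts can be computed via generating function.
Product (1+x)(1+x^2)(1+x^3)...
The coefficient of x^30 = 296

296


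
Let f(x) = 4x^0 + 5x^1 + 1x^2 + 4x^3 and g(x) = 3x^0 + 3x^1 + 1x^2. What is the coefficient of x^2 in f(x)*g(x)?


Cauchy product at x^2:
4*1 + 5*3 + 1*3
= 22

22


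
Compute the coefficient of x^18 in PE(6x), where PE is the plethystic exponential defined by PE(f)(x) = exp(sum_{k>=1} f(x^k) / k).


With f(x) = 6x, the exponent is sum_{k>=1} 6 x^k / k = 6 * (-ln(1 - x)). Exponentiating:
PE(6x) = exp(-6 ln(1 - x)) = 1/(1 - x)^6.
By the negative binomial expansion, [x^n] 1/(1 - x)^6 = C(n + 5, 5).
For n = 18: C(23, 5) = 33649.

33649


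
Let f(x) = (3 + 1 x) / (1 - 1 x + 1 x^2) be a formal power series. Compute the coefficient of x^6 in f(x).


Write f(x) = sum_{k>=0} a_k x^k. Multiplying both sides by 1 - 1 x + 1 x^2 gives
(1 - 1 x + 1 x^2) sum_{k>=0} a_k x^k = 3 + 1 x.
Matching coefficients:
 x^0: a_0 = 3
 x^1: a_1 - 1 a_0 = 1  =>  a_1 = 1*3 + 1 = 4
 x^k (k >= 2): a_k = 1 a_{k-1} - 1 a_{k-2}.
Iterating: a_2 = 1, a_3 = -3, a_4 = -4, a_5 = -1, a_6 = 3.
So the coefficient of x^6 is 3.

3


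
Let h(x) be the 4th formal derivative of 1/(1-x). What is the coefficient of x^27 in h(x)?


Differentiating 4 times: d^4/dx^4 [1/(1-x)] = 4!/(1-x)^5.
The expansion 1/(1-x)^5 = sum_{k>=0} C(k+4, 4) x^k, so the coefficient of x^n in 4!/(1-x)^5 is 4! * C(n+4, 4).
For n = 27: 24 * C(31, 4) = 24 * 31465 = 755160

755160


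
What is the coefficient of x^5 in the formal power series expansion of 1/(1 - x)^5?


The expansion 1/(1 - x)^r = sum_{k>=0} C(k + r - 1, r - 1) x^k follows from the multiset / negative-binomial theorem (or from repeated differentiation of the geometric series).
For r = 5 and k = 5:
C(9, 4) = 362880 / (24 * 120) = 126.

126


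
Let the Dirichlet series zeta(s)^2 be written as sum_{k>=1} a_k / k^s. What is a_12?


The Dirichlet convolution of the constant function 1 with itself gives (1 * 1)(k) = sum_{d | k} 1 = d(k), the number of positive divisors of k.
Since zeta(s) = sum_{k>=1} 1/k^s, we have zeta(s)^2 = sum_{k>=1} d(k)/k^s, so a_k = d(k).
For k = 12: the divisors are 1, 2, 3, 4, 6, 12.
Count = 6.

6


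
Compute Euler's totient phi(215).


phi(n) counts integers in [1, n] coprime to n. Using the multiplicative formula phi(n) = n * prod_{p | n} (1 - 1/p):
215 = 5 * 43, so
phi(215) = 215 * (1 - 1/5) * (1 - 1/43) = 168.

168


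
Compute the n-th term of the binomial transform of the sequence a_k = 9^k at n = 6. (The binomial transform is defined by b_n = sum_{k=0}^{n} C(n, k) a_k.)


With a_k = 9^k, b_n = sum_{k=0}^{n} C(n, k) 9^k = (1 + 9)^n by the binomial theorem.
For n = 6: (1 + 9)^6 = 10^6 = 1000000.

1000000


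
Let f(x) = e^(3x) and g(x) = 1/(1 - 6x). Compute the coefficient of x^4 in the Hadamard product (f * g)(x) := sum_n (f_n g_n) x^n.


Expanding: f_k = 3^k/k! (from e^(3x)) and g_k = 6^k (from 1/(1 - 6x)). So the Hadamard coefficient (f * g)_k = 3^k 6^k / k! = (18)^k / k!.
For k = 4: 18^4/4! = 104976/24 = 4374.

4374


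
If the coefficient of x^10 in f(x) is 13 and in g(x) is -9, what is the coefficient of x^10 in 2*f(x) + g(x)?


Scalar multiplication scales coefficients: 2 * 13 = 26.
Then add the g coefficient: 26 + -9
= 17

17


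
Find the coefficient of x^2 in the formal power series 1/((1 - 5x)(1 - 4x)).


By partial fractions or Cauchy convolution:
The coefficient equals sum_{k=0}^{2} 5^k * 4^(2-k).
= 61

61


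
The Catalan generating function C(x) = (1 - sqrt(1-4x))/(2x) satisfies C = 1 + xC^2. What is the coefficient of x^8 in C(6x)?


Substituting x -> 6x scales the n-th coefficient by 6^n, so [x^8] C(6x) = 6^8 * C_8.
C_8 = C(2*8, 8)/(9) = 12870/9 = 1430.
So 6^8 * 1430 = 1679616 * 1430 = 2401850880.

2401850880


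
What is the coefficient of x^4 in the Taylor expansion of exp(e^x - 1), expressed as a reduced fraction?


exp(e^x - 1) = sum_{k>=0} Bell_k x^k / k!, where Bell_k is the k-th Bell number.
So the coefficient of x^4 is Bell_4 / 4!.
Computing: Bell_4 = 15 and 4! = 24, giving
15/24 = 5/8.

5/8


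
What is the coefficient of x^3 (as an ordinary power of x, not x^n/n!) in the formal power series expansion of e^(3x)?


The exponential series is e^y = sum_{k>=0} y^k / k!. Substituting y = 3x gives
e^(3x) = sum_{k>=0} 3^k x^k / k!.
So the coefficient of x^n is a^n/n! with a = 3, n = 3:
3^3 / 3! = 27/6 = 9/2

9/2


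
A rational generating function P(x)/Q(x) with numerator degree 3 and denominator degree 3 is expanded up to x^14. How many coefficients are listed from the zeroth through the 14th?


Expanding up to x^14 gives the coefficients for x^0, x^1, ..., x^14.
That is 14 + 1 = 15 coefficients in total.

15


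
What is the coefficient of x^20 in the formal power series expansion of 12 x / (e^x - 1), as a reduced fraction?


The exponential generating function for Bernoulli numbers is
x / (e^x - 1) = sum_{k>=0} B_k x^k / k!.
So the coefficient of x^20 in 12 x / (e^x - 1) is 12 B_20 / 20!.
Computing: B_20 = -174611/330, 20! = 2432902008176640000, giving
12 * -174611/330 / 2432902008176640000 = -174611/66904805224857600000.

-174611/66904805224857600000


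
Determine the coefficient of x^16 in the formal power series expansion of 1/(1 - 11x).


The geometric series identity gives 1/(1 - c x) = sum_{k>=0} c^k x^k, so the coefficient of x^k is c^k.
Here c = 11 and k = 16.
Computing: 11^16 = 45949729863572161

45949729863572161


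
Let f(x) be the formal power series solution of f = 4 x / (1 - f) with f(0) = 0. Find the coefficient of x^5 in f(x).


Apply Lagrange inversion: f = 4 x * phi(f) with phi(t) = 1/(1 - t), so
[x^n] f = 4^n * (1/n) [t^(n-1)] phi(t)^n = 4^n * (1/n) [t^(n-1)] (1 - t)^(-n) = 4^n * (1/n) C(2n - 2, n - 1) = 4^n * C_{n-1}.
For n = 5: C_4 = C(8, 4) / 5 = 70/5 = 14.
With the 4^5 = 1024 factor, the coefficient is 1024 * 14 = 14336.

14336


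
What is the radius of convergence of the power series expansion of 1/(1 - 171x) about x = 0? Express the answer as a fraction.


Expanding 1/(1 - 171x) = sum_{k>=0} 171^k x^k, the series converges when |171x| < 1, i.e., |x| < 1/171.
So the radius of convergence is 1/171 = 1/171.

1/171


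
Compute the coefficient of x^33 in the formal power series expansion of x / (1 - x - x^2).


Let f(x) = sum_{k>=0} a_k x^k. Multiplying f(x) * (1 - x - x^2) = x and matching coefficients gives a_0 = 0, a_1 = 1, and a_k = a_{k-1} + a_{k-2} for k >= 2. These are the Fibonacci numbers F_k.
Iterating from F_0 = 0, F_1 = 1:
F_0=0, F_1=1, F_2=1, F_3=2, F_4=3, F_5=5, F_6=8, F_7=13, F_8=21, F_9=34, ...
F_33 = 3524578.

3524578


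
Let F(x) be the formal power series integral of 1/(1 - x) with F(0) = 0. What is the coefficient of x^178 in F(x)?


1/(1 - x) = sum_{k>=0} x^k. Integrating termwise and using F(0) = 0 gives
F(x) = sum_{k>=0} x^(k+1) / (k+1) = sum_{m>=1} x^m / m = -ln(1 - x).
So the coefficient of x^178 is 1/178 = 1/178.

1/178


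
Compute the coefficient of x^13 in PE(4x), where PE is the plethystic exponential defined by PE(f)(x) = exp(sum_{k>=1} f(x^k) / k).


With f(x) = 4x, the exponent is sum_{k>=1} 4 x^k / k = 4 * (-ln(1 - x)). Exponentiating:
PE(4x) = exp(-4 ln(1 - x)) = 1/(1 - x)^4.
By the negative binomial expansion, [x^n] 1/(1 - x)^4 = C(n + 3, 3).
For n = 13: C(16, 3) = 560.

560


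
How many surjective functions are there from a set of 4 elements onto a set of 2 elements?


By inclusion-exclusion on which target elements are missed, the number of surjections from an n-set onto a k-set is
surj(n, k) = sum_{j=0}^{k} (-1)^j C(k, j) (k - j)^n.
Equivalently surj(n, k) = k! * S(n, k), where S(n, k) is the Stirling number of the second kind.
For n = 4, k = 2:
S(4, 2) = 7, so
surj = 2! * 7 = 2 * 7 = 14.

14


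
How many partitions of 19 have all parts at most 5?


Using the generating function (1-x)^(-1)(1-x^2)^(-1)...(1-x^5)^(-1),
the coefficient of x^19 counts these restricted partitions.
Result = 164

164


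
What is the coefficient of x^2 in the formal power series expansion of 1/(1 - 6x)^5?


The general identity 1/(1 - c x)^r = sum_{k>=0} c^k C(k + r - 1, r - 1) x^k follows by substituting y = c x into 1/(1 - y)^r = sum_{k>=0} C(k + r - 1, r - 1) y^k.
For c = 6, r = 5, k = 2:
6^2 * C(6, 4) = 36 * 15 = 540.

540


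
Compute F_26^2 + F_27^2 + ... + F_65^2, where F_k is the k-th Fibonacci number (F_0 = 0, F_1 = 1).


There is a standard identity sum_{k=0}^{N} F_k^2 = F_N * F_{N+1} (proved inductively from the telescoping relation F_k^2 = F_k F_{k+1} - F_{k-1} F_k). Then
sum_{k=26}^{65} F_k^2 = F_65 F_66 - F_25 F_26.
Computing: F_65 = 17167680177565, F_66 = 27777890035288, F_25 = 75025, F_26 = 121393.
Sum = 17167680177565 * 27777890035288 - 75025 * 121393 = 476881932133394126848403895.

476881932133394126848403895
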